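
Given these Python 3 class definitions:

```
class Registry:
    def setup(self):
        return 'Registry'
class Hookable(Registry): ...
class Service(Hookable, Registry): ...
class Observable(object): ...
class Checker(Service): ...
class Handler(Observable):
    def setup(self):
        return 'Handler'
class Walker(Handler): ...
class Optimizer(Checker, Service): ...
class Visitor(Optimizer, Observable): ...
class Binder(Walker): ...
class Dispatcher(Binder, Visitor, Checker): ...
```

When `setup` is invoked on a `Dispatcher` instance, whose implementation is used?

L[Dispatcher] = Dispatcher + merge(L[Binder], L[Visitor], L[Checker], [Binder Visitor Checker])
  take Binder:  [Binder Walker Handler Observable object] + [Visitor Optimizer Checker Service Hookable Registry Observable object] + [Checker Service Hookable Registry object] + [Binder Visitor Checker]
  take Walker:  [Walker Handler Observable object] + [Visitor Optimizer Checker Service Hookable Registry Observable object] + [Checker Service Hookable Registry object] + [Visitor Checker]
  take Handler:  [Handler Observable object] + [Visitor Optimizer Checker Service Hookable Registry Observable object] + [Checker Service Hookable Registry object] + [Visitor Checker]
  take Visitor:  [Observable object] + [Visitor Optimizer Checker Service Hookable Registry Observable object] + [Checker Service Hookable Registry object] + [Visitor Checker]
  take Optimizer:  [Observable object] + [Optimizer Checker Service Hookable Registry Observable object] + [Checker Service Hookable Registry object] + [Checker]
  take Checker:  [Observable object] + [Checker Service Hookable Registry Observable object] + [Checker Service Hookable Registry object] + [Checker]
  take Service:  [Observable object] + [Service Hookable Registry Observable object] + [Service Hookable Registry object]
  take Hookable:  [Observable object] + [Hookable Registry Observable object] + [Hookable Registry object]
  take Registry:  [Observable object] + [Registry Observable object] + [Registry object]
  take Observable:  [Observable object] + [Observable object] + [object]
  take object:  [object] + [object] + [object]
MRO: Dispatcher Binder Walker Handler Visitor Optimizer Checker Service Hookable Registry Observable object
setup is defined in: Handler, Registry. First along the MRO is Handler.

Handler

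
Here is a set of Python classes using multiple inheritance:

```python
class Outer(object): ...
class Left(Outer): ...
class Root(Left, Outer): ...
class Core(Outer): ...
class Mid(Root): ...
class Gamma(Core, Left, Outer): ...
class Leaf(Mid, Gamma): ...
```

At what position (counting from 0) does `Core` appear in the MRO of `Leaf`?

L[Leaf] = Leaf + merge(L[Mid], L[Gamma], [Mid Gamma])
  take Mid:  [Mid Root Left Outer object] + [Gamma Core Left Outer object] + [Mid Gamma]
  take Root:  [Root Left Outer object] + [Gamma Core Left Outer object] + [Gamma]
  take Gamma:  [Left Outer object] + [Gamma Core Left Outer object] + [Gamma]
  take Core:  [Left Outer object] + [Core Left Outer object]
  take Left:  [Left Outer object] + [Left Outer object]
  take Outer:  [Outer object] + [Outer object]
  take object:  [object] + [object]
MRO: Leaf Mid Root Gamma Core Left Outer object
Core sits at index 4.

4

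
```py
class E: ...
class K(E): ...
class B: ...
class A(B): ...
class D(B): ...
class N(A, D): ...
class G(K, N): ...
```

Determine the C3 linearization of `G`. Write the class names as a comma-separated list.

G, K, E, N, A, D, B, object

L[G] = G + merge(L[K], L[N], [K N])
  take K:  [K E object] + [N A D B object] + [K N]
  take E:  [E object] + [N A D B object] + [N]
  take N:  [object] + [N A D B object] + [N]
  take A:  [object] + [A D B object]
  take D:  [object] + [D B object]
  take B:  [object] + [B object]
  take object:  [object] + [object]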